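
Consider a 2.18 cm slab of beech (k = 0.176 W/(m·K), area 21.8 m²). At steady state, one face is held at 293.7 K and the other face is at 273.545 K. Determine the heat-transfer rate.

Q = 3.55 kW

Q = kA·ΔT/L = 0.176 × 21.8 × |293.7 K − 273.545 K| / 0.0218 = 3550 W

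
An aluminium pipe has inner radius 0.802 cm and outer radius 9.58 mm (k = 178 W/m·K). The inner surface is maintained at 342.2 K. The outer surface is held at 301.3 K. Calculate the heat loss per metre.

Q' = 2πk·ΔT/ln(r₂/r₁) = 2π × 178 × 40.9 / ln(0.00958/0.00802) = 2.57×10^5 W/m

Q' = 2.57×10^5 W/m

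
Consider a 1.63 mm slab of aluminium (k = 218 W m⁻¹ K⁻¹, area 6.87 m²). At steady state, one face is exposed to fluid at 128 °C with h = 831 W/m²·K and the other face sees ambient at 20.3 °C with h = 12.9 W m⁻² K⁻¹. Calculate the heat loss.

Resistance network (inner→outer):
  R_conv,in = 1/(hA) = 1/(831·6.87) = 1.752×10^-4 K/W
  R_aluminium = L/(kA) = 0.00163/(218·6.87) = 1.088×10^-6 K/W
  R_conv,out = 1/(hA) = 1/(12.9·6.87) = 0.01128 K/W
ΣR = 1.752×10^-4 + 1.088×10^-6 + 0.01128 = 0.01146 K/W
Q = ΔT/ΣR = (128 °C − 20.3 °C)/0.01146 = 9400 W

Q = 9.40 kW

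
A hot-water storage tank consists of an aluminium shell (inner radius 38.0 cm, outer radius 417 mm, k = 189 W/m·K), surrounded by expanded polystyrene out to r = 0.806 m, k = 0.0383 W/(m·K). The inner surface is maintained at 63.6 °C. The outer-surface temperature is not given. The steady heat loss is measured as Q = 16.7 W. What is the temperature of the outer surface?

T_out = 23.4 °C

Series resistances:
  R_aluminium = (1/0.380 − 1/0.417)/(4πk) = 0.2335/(4π·189) = 9.831×10^-5 K/W
  R_expanded polystyrene = (1/0.417 − 1/0.806)/(4πk) = 1.157/(4π·0.0383) = 2.405 K/W
ΣR = 2.405 K/W
ΔT = Q·ΣR = 16.7 × 2.405 = 40.16 K
Heat flows outward, so T_out = T_in − ΔT = 63.6 − 40.16 = 23.4 °C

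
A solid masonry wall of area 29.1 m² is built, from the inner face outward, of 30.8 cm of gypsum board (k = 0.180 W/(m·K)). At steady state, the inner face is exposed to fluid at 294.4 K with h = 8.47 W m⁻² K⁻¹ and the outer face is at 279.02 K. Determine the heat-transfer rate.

Treat each layer as a resistance in series:
  R_conv,in = 1/(hA) = 1/(8.47·29.1) = 0.004057 K/W
  R_gypsum board = L/(kA) = 0.308/(0.180·29.1) = 0.05880 K/W
ΣR = 0.004057 + 0.05880 = 0.06286 K/W
Q = ΔT/ΣR = (294.4 K − 279.02 K)/0.06286 = 245 W

Q = 245 W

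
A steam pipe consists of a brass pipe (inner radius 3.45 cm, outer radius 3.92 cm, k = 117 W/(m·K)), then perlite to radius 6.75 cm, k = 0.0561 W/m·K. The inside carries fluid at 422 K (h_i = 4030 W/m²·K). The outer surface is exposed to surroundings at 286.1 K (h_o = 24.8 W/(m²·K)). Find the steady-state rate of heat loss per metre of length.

Series thermal resistances, inner to outer:
  R'_conv,in = 1/(2πr h) = 1/(2π·0.0345·4030) = 0.001145 m·K/W
  R'_brass = ln(0.0392/0.0345)/(2πk) = 0.1277/(2π·117) = 1.737×10^-4 m·K/W
  R'_perlite = ln(0.0675/0.0392)/(2πk) = 0.5435/(2π·0.0561) = 1.542 m·K/W
  R'_conv,out = 1/(2πr h) = 1/(2π·0.0675·24.8) = 0.09507 m·K/W
ΣR = 0.001145 + 1.737×10^-4 + 1.542 + 0.09507 = 1.638 m·K/W
Q' = ΔT/ΣR = (422 K − 286.1 K)/1.638 = 83.0 W/m

Q' = 83.0 W/m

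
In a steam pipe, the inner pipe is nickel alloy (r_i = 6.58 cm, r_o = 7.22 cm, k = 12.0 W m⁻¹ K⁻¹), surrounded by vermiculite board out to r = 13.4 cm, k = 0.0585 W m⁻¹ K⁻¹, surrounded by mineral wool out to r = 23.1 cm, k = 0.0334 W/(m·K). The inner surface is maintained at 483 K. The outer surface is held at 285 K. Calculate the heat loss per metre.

Treat each layer as a resistance in series:
  R'_nickel alloy = ln(0.0722/0.0658)/(2πk) = 0.09282/(2π·12.0) = 0.001231 m·K/W
  R'_vermiculite board = ln(0.134/0.0722)/(2πk) = 0.6184/(2π·0.0585) = 1.682 m·K/W
  R'_mineral wool = ln(0.231/0.134)/(2πk) = 0.5446/(2π·0.0334) = 2.595 m·K/W
ΣR = 0.001231 + 1.682 + 2.595 = 4.278 m·K/W
Q' = ΔT/ΣR = (483 K − 285 K)/4.278 = 46.3 W/m

Q' = 46.3 W/m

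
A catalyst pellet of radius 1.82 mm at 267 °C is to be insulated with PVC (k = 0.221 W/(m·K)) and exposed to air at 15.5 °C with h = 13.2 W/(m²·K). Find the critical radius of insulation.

For a sphere, r_cr = 2k_ins/h = 2·0.221/13.2 = 0.0335 m = 3.35 cm

r_cr = 3.35 cm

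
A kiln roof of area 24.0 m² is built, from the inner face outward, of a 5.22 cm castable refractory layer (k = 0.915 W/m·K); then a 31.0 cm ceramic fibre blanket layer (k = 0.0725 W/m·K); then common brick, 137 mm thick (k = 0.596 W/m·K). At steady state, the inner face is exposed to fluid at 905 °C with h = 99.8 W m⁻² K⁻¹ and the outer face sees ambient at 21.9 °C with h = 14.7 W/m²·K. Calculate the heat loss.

Treat each layer as a resistance in series:
  R_conv,in = 1/(hA) = 1/(99.8·24.0) = 4.175×10^-4 K/W
  R_castable refractory = L/(kA) = 0.0522/(0.915·24.0) = 0.002377 K/W
  R_ceramic fibre blanket = L/(kA) = 0.310/(0.0725·24.0) = 0.1782 K/W
  R_common brick = L/(kA) = 0.137/(0.596·24.0) = 0.009578 K/W
  R_conv,out = 1/(hA) = 1/(14.7·24.0) = 0.002834 K/W
ΣR = 4.175×10^-4 + 0.002377 + 0.1782 + 0.009578 + 0.002834 = 0.1934 K/W
Q = ΔT/ΣR = (905 °C − 21.9 °C)/0.1934 = 4570 W

Q = 4570 W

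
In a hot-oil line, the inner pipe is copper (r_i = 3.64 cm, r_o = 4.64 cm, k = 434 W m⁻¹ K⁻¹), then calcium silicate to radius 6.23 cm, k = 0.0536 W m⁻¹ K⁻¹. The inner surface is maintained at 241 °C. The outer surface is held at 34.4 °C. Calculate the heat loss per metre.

Q' = 236 W/m

Treat each layer as a resistance in series:
  R'_copper = ln(0.0464/0.0364)/(2πk) = 0.2427/(2π·434) = 8.901×10^-5 m·K/W
  R'_calcium silicate = ln(0.0623/0.0464)/(2πk) = 0.2947/(2π·0.0536) = 0.8749 m·K/W
ΣR = 8.901×10^-5 + 0.8749 = 0.8750 m·K/W
Q' = ΔT/ΣR = (241 °C − 34.4 °C)/0.8750 = 236 W/m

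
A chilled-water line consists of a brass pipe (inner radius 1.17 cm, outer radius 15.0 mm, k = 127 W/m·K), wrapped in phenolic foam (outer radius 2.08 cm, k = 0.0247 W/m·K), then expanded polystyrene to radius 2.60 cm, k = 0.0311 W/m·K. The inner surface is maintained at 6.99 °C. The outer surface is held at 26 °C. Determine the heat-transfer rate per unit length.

Series thermal resistances, inner to outer:
  R'_brass = ln(0.0150/0.0117)/(2πk) = 0.2485/(2π·127) = 3.114×10^-4 m·K/W
  R'_phenolic foam = ln(0.0208/0.0150)/(2πk) = 0.3269/(2π·0.0247) = 2.106 m·K/W
  R'_expanded polystyrene = ln(0.0260/0.0208)/(2πk) = 0.2231/(2π·0.0311) = 1.142 m·K/W
ΣR = 3.114×10^-4 + 2.106 + 1.142 = 3.248 m·K/W
Q' = ΔT/ΣR = (6.99 °C − 26 °C)/3.248 = -5.85 W/m
(Negative Q' ⇒ heat flows inward; heat gain = 5.85 W/m.)

Q' = 5.85 W/m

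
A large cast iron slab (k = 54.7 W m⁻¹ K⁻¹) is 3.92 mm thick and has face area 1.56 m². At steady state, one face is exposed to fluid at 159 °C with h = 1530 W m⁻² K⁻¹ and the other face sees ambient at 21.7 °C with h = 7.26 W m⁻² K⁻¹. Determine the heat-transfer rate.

Resistance network (inner→outer):
  R_conv,in = 1/(hA) = 1/(1530·1.56) = 4.190×10^-4 K/W
  R_cast iron = L/(kA) = 0.00392/(54.7·1.56) = 4.594×10^-5 K/W
  R_conv,out = 1/(hA) = 1/(7.26·1.56) = 0.08830 K/W
ΣR = 4.190×10^-4 + 4.594×10^-5 + 0.08830 = 0.08876 K/W
Q = ΔT/ΣR = (159 °C − 21.7 °C)/0.08876 = 1550 W

Q = 1550 W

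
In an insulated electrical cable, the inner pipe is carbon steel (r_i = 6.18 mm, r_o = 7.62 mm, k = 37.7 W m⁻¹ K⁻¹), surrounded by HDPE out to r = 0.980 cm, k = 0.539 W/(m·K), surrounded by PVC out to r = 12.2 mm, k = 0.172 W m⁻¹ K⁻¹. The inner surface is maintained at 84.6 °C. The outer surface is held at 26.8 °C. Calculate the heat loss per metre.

Q' = 208 W/m

Series thermal resistances, inner to outer:
  R'_carbon steel = ln(0.00762/0.00618)/(2πk) = 0.2095/(2π·37.7) = 8.843×10^-4 m·K/W
  R'_HDPE = ln(0.00980/0.00762)/(2πk) = 0.2516/(2π·0.539) = 0.07429 m·K/W
  R'_PVC = ln(0.0122/0.00980)/(2πk) = 0.2191/(2π·0.172) = 0.2027 m·K/W
ΣR = 8.843×10^-4 + 0.07429 + 0.2027 = 0.2779 m·K/W
Q' = ΔT/ΣR = (84.6 °C − 26.8 °C)/0.2779 = 208 W/m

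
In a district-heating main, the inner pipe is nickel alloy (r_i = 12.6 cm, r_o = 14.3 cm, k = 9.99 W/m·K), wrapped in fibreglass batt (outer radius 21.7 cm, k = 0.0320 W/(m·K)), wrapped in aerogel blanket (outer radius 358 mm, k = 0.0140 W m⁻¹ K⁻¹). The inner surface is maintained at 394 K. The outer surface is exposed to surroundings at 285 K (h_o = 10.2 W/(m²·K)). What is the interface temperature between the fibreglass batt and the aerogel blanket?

Resistance network (inner→outer):
  R'_nickel alloy = ln(0.143/0.126)/(2πk) = 0.1266/(2π·9.99) = 0.002016 m·K/W
  R'_fibreglass batt = ln(0.217/0.143)/(2πk) = 0.4171/(2π·0.0320) = 2.074 m·K/W
  R'_aerogel blanket = ln(0.358/0.217)/(2πk) = 0.5006/(2π·0.0140) = 5.691 m·K/W
  R'_conv,out = 1/(2πr h) = 1/(2π·0.358·10.2) = 0.04358 m·K/W
ΣR = 0.002016 + 2.074 + 5.691 + 0.04358 = 7.811 m·K/W
Q' = ΔT/ΣR = (394 K − 285 K)/7.811 = 13.95 W/m
From the inner boundary to the fibreglass batt/aerogel blanket interface, ΣR_partial = 2.076 m·K/W.
T_interface = T_in − Q'·ΣR_partial = 394 K − (13.95)(2.076) = 365.0 K

T = 365.0 K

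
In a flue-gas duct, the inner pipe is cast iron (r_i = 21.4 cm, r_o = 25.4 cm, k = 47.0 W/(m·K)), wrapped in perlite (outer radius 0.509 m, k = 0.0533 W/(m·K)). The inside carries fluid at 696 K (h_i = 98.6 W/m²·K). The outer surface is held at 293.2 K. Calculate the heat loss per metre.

Resistance network (inner→outer):
  R'_conv,in = 1/(2πr h) = 1/(2π·0.214·98.6) = 0.007543 m·K/W
  R'_cast iron = ln(0.254/0.214)/(2πk) = 0.1714/(2π·47.0) = 5.803×10^-4 m·K/W
  R'_perlite = ln(0.509/0.254)/(2πk) = 0.6951/(2π·0.0533) = 2.076 m·K/W
ΣR = 0.007543 + 5.803×10^-4 + 2.076 = 2.084 m·K/W
Q' = ΔT/ΣR = (696 K − 293.2 K)/2.084 = 193 W/m

Q' = 193 W/m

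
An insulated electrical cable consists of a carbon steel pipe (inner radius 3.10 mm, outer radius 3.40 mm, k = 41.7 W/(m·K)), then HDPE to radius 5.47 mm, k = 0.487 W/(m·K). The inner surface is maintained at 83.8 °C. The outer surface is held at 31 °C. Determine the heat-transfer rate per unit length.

Series thermal resistances, inner to outer:
  R'_carbon steel = ln(0.00340/0.00310)/(2πk) = 0.09237/(2π·41.7) = 3.526×10^-4 m·K/W
  R'_HDPE = ln(0.00547/0.00340)/(2πk) = 0.4755/(2π·0.487) = 0.1554 m·K/W
ΣR = 3.526×10^-4 + 0.1554 = 0.1558 m·K/W
Q' = ΔT/ΣR = (83.8 °C − 31 °C)/0.1558 = 339 W/m

Q' = 339 W/m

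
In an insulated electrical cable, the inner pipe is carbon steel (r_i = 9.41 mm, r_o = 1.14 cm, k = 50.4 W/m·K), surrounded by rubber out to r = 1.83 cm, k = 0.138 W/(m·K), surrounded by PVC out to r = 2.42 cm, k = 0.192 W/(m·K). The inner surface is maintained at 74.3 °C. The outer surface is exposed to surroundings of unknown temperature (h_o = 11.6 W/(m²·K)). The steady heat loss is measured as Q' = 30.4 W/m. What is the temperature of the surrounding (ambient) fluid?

Series resistances:
  R'_carbon steel = ln(0.0114/0.00941)/(2πk) = 0.1918/(2π·50.4) = 6.058×10^-4 m·K/W
  R'_rubber = ln(0.0183/0.0114)/(2πk) = 0.4733/(2π·0.138) = 0.5458 m·K/W
  R'_PVC = ln(0.0242/0.0183)/(2πk) = 0.2795/(2π·0.192) = 0.2316 m·K/W
  R'_conv,out = 1/(2πr h) = 1/(2π·0.0242·11.6) = 0.5670 m·K/W
ΣR = 1.345 m·K/W
ΔT = Q'·ΣR = 30.4 × 1.345 = 40.89 K
Heat flows outward, so T_out = T_in − ΔT = 74.3 − 40.89 = 33.4 °C

T_out = 33.4 °C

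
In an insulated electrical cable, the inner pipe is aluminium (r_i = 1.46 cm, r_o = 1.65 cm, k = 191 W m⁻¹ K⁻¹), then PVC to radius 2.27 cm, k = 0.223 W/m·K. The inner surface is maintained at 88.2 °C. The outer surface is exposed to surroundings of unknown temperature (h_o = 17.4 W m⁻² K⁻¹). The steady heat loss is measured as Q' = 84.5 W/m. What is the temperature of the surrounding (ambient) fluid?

Series resistances:
  R'_aluminium = ln(0.0165/0.0146)/(2πk) = 0.1223/(2π·191) = 1.019×10^-4 m·K/W
  R'_PVC = ln(0.0227/0.0165)/(2πk) = 0.3190/(2π·0.223) = 0.2277 m·K/W
  R'_conv,out = 1/(2πr h) = 1/(2π·0.0227·17.4) = 0.4029 m·K/W
ΣR = 0.6307 m·K/W
ΔT = Q'·ΣR = 84.5 × 0.6307 = 53.29 K
Heat flows outward, so T_out = T_in − ΔT = 88.2 − 53.29 = 34.9 °C

T_out = 34.9 °C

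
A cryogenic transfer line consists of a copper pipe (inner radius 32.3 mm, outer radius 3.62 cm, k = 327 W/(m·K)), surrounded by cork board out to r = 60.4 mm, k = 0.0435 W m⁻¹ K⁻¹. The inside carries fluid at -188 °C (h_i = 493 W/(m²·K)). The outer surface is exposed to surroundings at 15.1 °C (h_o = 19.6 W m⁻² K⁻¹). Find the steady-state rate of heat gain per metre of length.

Treat each layer as a resistance in series:
  R'_conv,in = 1/(2πr h) = 1/(2π·0.0323·493) = 0.009995 m·K/W
  R'_copper = ln(0.0362/0.0323)/(2πk) = 0.1140/(2π·327) = 5.548×10^-5 m·K/W
  R'_cork board = ln(0.0604/0.0362)/(2πk) = 0.5119/(2π·0.0435) = 1.873 m·K/W
  R'_conv,out = 1/(2πr h) = 1/(2π·0.0604·19.6) = 0.1344 m·K/W
ΣR = 0.009995 + 5.548×10^-5 + 1.873 + 0.1344 = 2.017 m·K/W
Q' = ΔT/ΣR = (-188 °C − 15.1 °C)/2.017 = -101 W/m
(Negative Q' ⇒ heat flows inward; heat gain = 101 W/m.)

Q' = 101 W/m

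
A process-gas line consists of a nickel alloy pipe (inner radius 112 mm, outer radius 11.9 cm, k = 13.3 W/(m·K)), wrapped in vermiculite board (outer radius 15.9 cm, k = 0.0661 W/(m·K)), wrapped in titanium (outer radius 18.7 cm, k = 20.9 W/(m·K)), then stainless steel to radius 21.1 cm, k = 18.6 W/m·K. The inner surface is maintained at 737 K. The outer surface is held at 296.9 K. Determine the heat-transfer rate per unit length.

Series thermal resistances, inner to outer:
  R'_nickel alloy = ln(0.119/0.112)/(2πk) = 0.06062/(2π·13.3) = 7.255×10^-4 m·K/W
  R'_vermiculite board = ln(0.159/0.119)/(2πk) = 0.2898/(2π·0.0661) = 0.6977 m·K/W
  R'_titanium = ln(0.187/0.159)/(2πk) = 0.1622/(2π·20.9) = 0.001235 m·K/W
  R'_stainless steel = ln(0.211/0.187)/(2πk) = 0.1207/(2π·18.6) = 0.001033 m·K/W
ΣR = 7.255×10^-4 + 0.6977 + 0.001235 + 0.001033 = 0.7007 m·K/W
Q' = ΔT/ΣR = (737 K − 296.9 K)/0.7007 = 628 W/m

Q' = 628 W/m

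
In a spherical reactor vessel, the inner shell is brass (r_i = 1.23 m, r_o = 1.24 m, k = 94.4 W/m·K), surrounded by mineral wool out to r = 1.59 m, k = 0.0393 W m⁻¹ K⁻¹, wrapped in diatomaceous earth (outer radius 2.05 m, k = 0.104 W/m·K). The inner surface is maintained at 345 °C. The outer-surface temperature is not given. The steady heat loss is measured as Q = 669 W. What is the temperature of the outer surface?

T_out = 32.3 °C

Series resistances:
  R_brass = (1/1.23 − 1/1.24)/(4πk) = 0.006557/(4π·94.4) = 5.527×10^-6 K/W
  R_mineral wool = (1/1.24 − 1/1.59)/(4πk) = 0.1775/(4π·0.0393) = 0.3595 K/W
  R_diatomaceous earth = (1/1.59 − 1/2.05)/(4πk) = 0.1411/(4π·0.104) = 0.1080 K/W
ΣR = 0.4674 K/W
ΔT = Q·ΣR = 669 × 0.4674 = 312.7 K
Heat flows outward, so T_out = T_in − ΔT = 345 − 312.7 = 32.3 °C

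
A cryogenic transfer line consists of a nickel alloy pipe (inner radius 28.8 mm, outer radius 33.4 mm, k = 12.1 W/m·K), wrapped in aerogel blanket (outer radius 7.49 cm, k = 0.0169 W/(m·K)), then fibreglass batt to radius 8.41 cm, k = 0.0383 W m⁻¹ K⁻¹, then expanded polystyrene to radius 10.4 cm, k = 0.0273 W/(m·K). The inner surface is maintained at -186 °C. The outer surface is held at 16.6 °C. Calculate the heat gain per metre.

Q' = 21.7 W/m

Series thermal resistances, inner to outer:
  R'_nickel alloy = ln(0.0334/0.0288)/(2πk) = 0.1482/(2π·12.1) = 0.001949 m·K/W
  R'_aerogel blanket = ln(0.0749/0.0334)/(2πk) = 0.8076/(2π·0.0169) = 7.606 m·K/W
  R'_fibreglass batt = ln(0.0841/0.0749)/(2πk) = 0.1159/(2π·0.0383) = 0.4814 m·K/W
  R'_expanded polystyrene = ln(0.104/0.0841)/(2πk) = 0.2124/(2π·0.0273) = 1.238 m·K/W
ΣR = 0.001949 + 7.606 + 0.4814 + 1.238 = 9.327 m·K/W
Q' = ΔT/ΣR = (-186 °C − 16.6 °C)/9.327 = -21.7 W/m
(Negative Q' ⇒ heat flows inward; heat gain = 21.7 W/m.)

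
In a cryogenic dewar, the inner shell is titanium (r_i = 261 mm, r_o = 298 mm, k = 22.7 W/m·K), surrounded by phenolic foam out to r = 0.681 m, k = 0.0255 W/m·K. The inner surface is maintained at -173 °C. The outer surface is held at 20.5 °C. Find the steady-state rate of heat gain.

Treat each layer as a resistance in series:
  R_titanium = (1/0.261 − 1/0.298)/(4πk) = 0.4757/(4π·22.7) = 0.001668 K/W
  R_phenolic foam = (1/0.298 − 1/0.681)/(4πk) = 1.887/(4π·0.0255) = 5.890 K/W
ΣR = 0.001668 + 5.890 = 5.892 K/W
Q = ΔT/ΣR = (-173 °C − 20.5 °C)/5.892 = -32.8 W
(Negative Q ⇒ heat flows inward; heat gain = 32.8 W.)

Q = 32.8 W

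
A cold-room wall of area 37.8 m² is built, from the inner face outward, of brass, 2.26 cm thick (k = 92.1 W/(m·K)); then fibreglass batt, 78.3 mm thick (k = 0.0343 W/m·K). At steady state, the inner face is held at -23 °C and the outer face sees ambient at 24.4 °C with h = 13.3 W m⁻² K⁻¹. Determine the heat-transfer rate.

Series thermal resistances, inner to outer:
  R_brass = L/(kA) = 0.0226/(92.1·37.8) = 6.492×10^-6 K/W
  R_fibreglass batt = L/(kA) = 0.0783/(0.0343·37.8) = 0.06039 K/W
  R_conv,out = 1/(hA) = 1/(13.3·37.8) = 0.001989 K/W
ΣR = 6.492×10^-6 + 0.06039 + 0.001989 = 0.06239 K/W
Q = ΔT/ΣR = (-23 °C − 24.4 °C)/0.06239 = -760 W
(Negative Q ⇒ heat flows inward; heat gain = 760 W.)

Q = 760 W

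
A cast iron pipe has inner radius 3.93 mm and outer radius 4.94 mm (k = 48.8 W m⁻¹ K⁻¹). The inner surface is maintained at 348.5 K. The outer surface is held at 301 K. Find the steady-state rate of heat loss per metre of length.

Q' = 63.7 kW/m

Q' = 2πk·ΔT/ln(r₂/r₁) = 2π × 48.8 × 47.5 / ln(0.00494/0.00393) = 63700 W/m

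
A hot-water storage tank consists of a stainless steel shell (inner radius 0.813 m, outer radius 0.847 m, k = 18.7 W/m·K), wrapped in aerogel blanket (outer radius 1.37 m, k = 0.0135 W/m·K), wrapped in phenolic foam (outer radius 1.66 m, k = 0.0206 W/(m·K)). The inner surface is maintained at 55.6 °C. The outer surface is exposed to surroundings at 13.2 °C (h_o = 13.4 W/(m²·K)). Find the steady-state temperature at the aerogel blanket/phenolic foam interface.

Series thermal resistances, inner to outer:
  R_stainless steel = (1/0.813 − 1/0.847)/(4πk) = 0.04937/(4π·18.7) = 2.101×10^-4 K/W
  R_aerogel blanket = (1/0.847 − 1/1.37)/(4πk) = 0.4507/(4π·0.0135) = 2.657 K/W
  R_phenolic foam = (1/1.37 − 1/1.66)/(4πk) = 0.1275/(4π·0.0206) = 0.4926 K/W
  R_conv,out = 1/(4πr²h) = 1/(4π·1.66²·13.4) = 0.002155 K/W
ΣR = 2.101×10^-4 + 2.657 + 0.4926 + 0.002155 = 3.152 K/W
Q = ΔT/ΣR = (55.6 °C − 13.2 °C)/3.152 = 13.45 W
From the inner boundary to the aerogel blanket/phenolic foam interface, ΣR_partial = 2.657 K/W.
T_interface = T_in − Q·ΣR_partial = 55.6 °C − (13.45)(2.657) = 19.9 °C

T = 19.9 °C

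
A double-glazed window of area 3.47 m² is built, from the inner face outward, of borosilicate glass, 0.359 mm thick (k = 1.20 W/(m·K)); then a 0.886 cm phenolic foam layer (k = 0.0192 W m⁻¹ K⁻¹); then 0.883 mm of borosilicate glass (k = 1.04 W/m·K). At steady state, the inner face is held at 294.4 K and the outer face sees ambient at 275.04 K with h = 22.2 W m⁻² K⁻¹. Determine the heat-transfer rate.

Q = 132 W

Resistance network (inner→outer):
  R_borosilicate glass = L/(kA) = 3.59×10^-4/(1.20·3.47) = 8.622×10^-5 K/W
  R_phenolic foam = L/(kA) = 0.00886/(0.0192·3.47) = 0.1330 K/W
  R_borosilicate glass = L/(kA) = 8.83×10^-4/(1.04·3.47) = 2.447×10^-4 K/W
  R_conv,out = 1/(hA) = 1/(22.2·3.47) = 0.01298 K/W
ΣR = 8.622×10^-5 + 0.1330 + 2.447×10^-4 + 0.01298 = 0.1463 K/W
Q = ΔT/ΣR = (294.4 K − 275.04 K)/0.1463 = 132 W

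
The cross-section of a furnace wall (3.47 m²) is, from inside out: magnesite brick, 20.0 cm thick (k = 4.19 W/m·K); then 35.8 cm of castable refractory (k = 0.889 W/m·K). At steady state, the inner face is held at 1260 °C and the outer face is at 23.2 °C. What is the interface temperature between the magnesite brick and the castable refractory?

T = 1129 °C

Series thermal resistances, inner to outer:
  R_magnesite brick = L/(kA) = 0.200/(4.19·3.47) = 0.01376 K/W
  R_castable refractory = L/(kA) = 0.358/(0.889·3.47) = 0.1161 K/W
ΣR = 0.01376 + 0.1161 = 0.1299 K/W
Q = ΔT/ΣR = (1260 °C − 23.2 °C)/0.1299 = 9521 W
From the inner boundary to the magnesite brick/castable refractory interface, ΣR_partial = 0.01376 K/W.
T_interface = T_in − Q·ΣR_partial = 1260 °C − (9521)(0.01376) = 1129 °C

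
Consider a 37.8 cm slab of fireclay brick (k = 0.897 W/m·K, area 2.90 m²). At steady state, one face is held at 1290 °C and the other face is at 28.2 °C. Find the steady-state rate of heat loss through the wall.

Q = 8.68 kW

Q = kA·ΔT/L = 0.897 × 2.90 × |1290 °C − 28.2 °C| / 0.378 = 8680 W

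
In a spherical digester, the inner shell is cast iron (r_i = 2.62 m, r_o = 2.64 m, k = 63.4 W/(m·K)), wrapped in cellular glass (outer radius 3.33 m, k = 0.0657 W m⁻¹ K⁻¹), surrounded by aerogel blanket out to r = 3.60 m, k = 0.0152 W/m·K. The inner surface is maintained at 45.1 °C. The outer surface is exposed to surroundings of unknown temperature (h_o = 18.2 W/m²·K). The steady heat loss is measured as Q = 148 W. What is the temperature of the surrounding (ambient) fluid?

T_out = 13.5 °C

Sum the resistances:
  R_cast iron = (1/2.62 − 1/2.64)/(4πk) = 0.002892/(4π·63.4) = 3.629×10^-6 K/W
  R_cellular glass = (1/2.64 − 1/3.33)/(4πk) = 0.07849/(4π·0.0657) = 0.09507 K/W
  R_aerogel blanket = (1/3.33 − 1/3.60)/(4πk) = 0.02252/(4π·0.0152) = 0.1179 K/W
  R_conv,out = 1/(4πr²h) = 1/(4π·3.60²·18.2) = 3.374×10^-4 K/W
ΣR = 0.2133 K/W
ΔT = Q·ΣR = 148 × 0.2133 = 31.57 K
Heat flows outward, so T_out = T_in − ΔT = 45.1 − 31.57 = 13.5 °C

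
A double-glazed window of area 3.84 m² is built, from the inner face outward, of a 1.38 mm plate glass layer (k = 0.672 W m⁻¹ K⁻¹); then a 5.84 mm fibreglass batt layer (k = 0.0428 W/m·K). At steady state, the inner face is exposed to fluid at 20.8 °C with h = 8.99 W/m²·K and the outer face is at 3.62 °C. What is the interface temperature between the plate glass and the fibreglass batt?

Resistance network (inner→outer):
  R_conv,in = 1/(hA) = 1/(8.99·3.84) = 0.02897 K/W
  R_plate glass = L/(kA) = 0.00138/(0.672·3.84) = 5.348×10^-4 K/W
  R_fibreglass batt = L/(kA) = 0.00584/(0.0428·3.84) = 0.03553 K/W
ΣR = 0.02897 + 5.348×10^-4 + 0.03553 = 0.06503 K/W
Q = ΔT/ΣR = (20.8 °C − 3.62 °C)/0.06503 = 264.2 W
From the inner boundary to the plate glass/fibreglass batt interface, ΣR_partial = 0.02950 K/W.
T_interface = T_in − Q·ΣR_partial = 20.8 °C − (264.2)(0.02950) = 13.0 °C

T = 13.0 °C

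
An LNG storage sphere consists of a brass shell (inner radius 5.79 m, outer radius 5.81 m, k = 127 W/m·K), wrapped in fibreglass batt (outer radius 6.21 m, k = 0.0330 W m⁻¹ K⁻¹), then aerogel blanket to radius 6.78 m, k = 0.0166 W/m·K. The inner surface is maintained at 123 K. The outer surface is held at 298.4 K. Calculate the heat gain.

Q = 1910 W

Series thermal resistances, inner to outer:
  R_brass = (1/5.79 − 1/5.81)/(4πk) = 5.945×10^-4/(4π·127) = 3.725×10^-7 K/W
  R_fibreglass batt = (1/5.81 − 1/6.21)/(4πk) = 0.01109/(4π·0.0330) = 0.02673 K/W
  R_aerogel blanket = (1/6.21 − 1/6.78)/(4πk) = 0.01354/(4π·0.0166) = 0.06490 K/W
ΣR = 3.725×10^-7 + 0.02673 + 0.06490 = 0.09163 K/W
Q = ΔT/ΣR = (123 K − 298.4 K)/0.09163 = -1910 W
(Negative Q ⇒ heat flows inward; heat gain = 1910 W.)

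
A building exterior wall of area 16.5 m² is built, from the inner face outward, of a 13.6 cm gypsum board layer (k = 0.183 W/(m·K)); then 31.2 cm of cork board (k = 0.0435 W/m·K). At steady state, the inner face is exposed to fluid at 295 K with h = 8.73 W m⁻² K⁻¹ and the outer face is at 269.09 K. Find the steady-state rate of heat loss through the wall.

Resistance network (inner→outer):
  R_conv,in = 1/(hA) = 1/(8.73·16.5) = 0.006942 K/W
  R_gypsum board = L/(kA) = 0.136/(0.183·16.5) = 0.04504 K/W
  R_cork board = L/(kA) = 0.312/(0.0435·16.5) = 0.4347 K/W
ΣR = 0.006942 + 0.04504 + 0.4347 = 0.4867 K/W
Q = ΔT/ΣR = (295 K − 269.09 K)/0.4867 = 53.2 W

Q = 53.2 W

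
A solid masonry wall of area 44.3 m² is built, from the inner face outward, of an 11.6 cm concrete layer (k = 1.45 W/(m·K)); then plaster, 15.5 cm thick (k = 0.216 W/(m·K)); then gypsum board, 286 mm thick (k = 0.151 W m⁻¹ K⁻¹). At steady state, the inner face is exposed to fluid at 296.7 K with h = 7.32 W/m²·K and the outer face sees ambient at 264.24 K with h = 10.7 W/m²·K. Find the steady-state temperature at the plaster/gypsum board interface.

T = 286.3 K

Treat each layer as a resistance in series:
  R_conv,in = 1/(hA) = 1/(7.32·44.3) = 0.003084 K/W
  R_concrete = L/(kA) = 0.116/(1.45·44.3) = 0.001806 K/W
  R_plaster = L/(kA) = 0.155/(0.216·44.3) = 0.01620 K/W
  R_gypsum board = L/(kA) = 0.286/(0.151·44.3) = 0.04275 K/W
  R_conv,out = 1/(hA) = 1/(10.7·44.3) = 0.002110 K/W
ΣR = 0.003084 + 0.001806 + 0.01620 + 0.04275 + 0.002110 = 0.06595 K/W
Q = ΔT/ΣR = (296.7 K − 264.24 K)/0.06595 = 492.2 W
From the inner boundary to the plaster/gypsum board interface, ΣR_partial = 0.02109 K/W.
T_interface = T_in − Q·ΣR_partial = 296.7 K − (492.2)(0.02109) = 286.3 K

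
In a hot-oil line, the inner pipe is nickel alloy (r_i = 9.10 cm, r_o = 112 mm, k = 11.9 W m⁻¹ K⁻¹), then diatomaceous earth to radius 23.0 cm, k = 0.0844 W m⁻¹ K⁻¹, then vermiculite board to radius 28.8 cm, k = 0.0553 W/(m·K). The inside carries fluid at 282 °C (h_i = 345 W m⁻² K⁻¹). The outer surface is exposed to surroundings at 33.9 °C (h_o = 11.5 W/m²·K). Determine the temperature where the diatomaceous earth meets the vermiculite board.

T = 118 °C

Resistance network (inner→outer):
  R'_conv,in = 1/(2πr h) = 1/(2π·0.0910·345) = 0.005069 m·K/W
  R'_nickel alloy = ln(0.112/0.0910)/(2πk) = 0.2076/(2π·11.9) = 0.002777 m·K/W
  R'_diatomaceous earth = ln(0.230/0.112)/(2πk) = 0.7196/(2π·0.0844) = 1.357 m·K/W
  R'_vermiculite board = ln(0.288/0.230)/(2πk) = 0.2249/(2π·0.0553) = 0.6472 m·K/W
  R'_conv,out = 1/(2πr h) = 1/(2π·0.288·11.5) = 0.04805 m·K/W
ΣR = 0.005069 + 0.002777 + 1.357 + 0.6472 + 0.04805 = 2.060 m·K/W
Q' = ΔT/ΣR = (282 °C − 33.9 °C)/2.060 = 120.4 W/m
From the inner boundary to the diatomaceous earth/vermiculite board interface, ΣR_partial = 1.365 m·K/W.
T_interface = T_in − Q'·ΣR_partial = 282 °C − (120.4)(1.365) = 118 °C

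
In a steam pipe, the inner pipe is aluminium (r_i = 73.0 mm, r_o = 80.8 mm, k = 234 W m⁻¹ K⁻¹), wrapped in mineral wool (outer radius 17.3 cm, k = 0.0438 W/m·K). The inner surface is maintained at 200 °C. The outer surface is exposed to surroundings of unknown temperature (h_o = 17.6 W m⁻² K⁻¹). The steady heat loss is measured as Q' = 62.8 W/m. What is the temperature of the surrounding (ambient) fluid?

Sum the resistances:
  R'_aluminium = ln(0.0808/0.0730)/(2πk) = 0.1015/(2π·234) = 6.905×10^-5 m·K/W
  R'_mineral wool = ln(0.173/0.0808)/(2πk) = 0.7613/(2π·0.0438) = 2.766 m·K/W
  R'_conv,out = 1/(2πr h) = 1/(2π·0.173·17.6) = 0.05227 m·K/W
ΣR = 2.819 m·K/W
ΔT = Q'·ΣR = 62.8 × 2.819 = 177.0 K
Heat flows outward, so T_out = T_in − ΔT = 200 − 177.0 = 23.0 °C

T_out = 23.0 °C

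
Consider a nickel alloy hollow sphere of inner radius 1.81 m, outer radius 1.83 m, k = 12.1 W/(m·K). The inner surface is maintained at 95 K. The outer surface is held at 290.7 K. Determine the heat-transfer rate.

Q = 4πk·ΔT/(1/r₁ − 1/r₂) = 4π × 12.1 × 195.7 / (1/1.81 − 1/1.83) = 4.93×10^6 W

Q = 4.93×10^6 W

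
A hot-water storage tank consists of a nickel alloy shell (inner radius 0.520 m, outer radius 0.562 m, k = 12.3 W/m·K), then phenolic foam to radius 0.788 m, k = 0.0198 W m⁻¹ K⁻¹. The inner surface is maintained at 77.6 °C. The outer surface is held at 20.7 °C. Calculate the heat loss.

Resistance network (inner→outer):
  R_nickel alloy = (1/0.520 − 1/0.562)/(4πk) = 0.1437/(4π·12.3) = 9.298×10^-4 K/W
  R_phenolic foam = (1/0.562 − 1/0.788)/(4πk) = 0.5103/(4π·0.0198) = 2.051 K/W
ΣR = 9.298×10^-4 + 2.051 = 2.052 K/W
Q = ΔT/ΣR = (77.6 °C − 20.7 °C)/2.052 = 27.7 W

Q = 27.7 W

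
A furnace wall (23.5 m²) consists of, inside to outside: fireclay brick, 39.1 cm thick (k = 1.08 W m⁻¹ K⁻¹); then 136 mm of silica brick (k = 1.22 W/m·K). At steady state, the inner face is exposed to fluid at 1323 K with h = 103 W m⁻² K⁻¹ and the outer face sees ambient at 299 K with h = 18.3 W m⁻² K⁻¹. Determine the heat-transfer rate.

Resistance network (inner→outer):
  R_conv,in = 1/(hA) = 1/(103·23.5) = 4.131×10^-4 K/W
  R_fireclay brick = L/(kA) = 0.391/(1.08·23.5) = 0.01541 K/W
  R_silica brick = L/(kA) = 0.136/(1.22·23.5) = 0.004744 K/W
  R_conv,out = 1/(hA) = 1/(18.3·23.5) = 0.002325 K/W
ΣR = 4.131×10^-4 + 0.01541 + 0.004744 + 0.002325 = 0.02289 K/W
Q = ΔT/ΣR = (1323 K − 299 K)/0.02289 = 44700 W

Q = 44700 W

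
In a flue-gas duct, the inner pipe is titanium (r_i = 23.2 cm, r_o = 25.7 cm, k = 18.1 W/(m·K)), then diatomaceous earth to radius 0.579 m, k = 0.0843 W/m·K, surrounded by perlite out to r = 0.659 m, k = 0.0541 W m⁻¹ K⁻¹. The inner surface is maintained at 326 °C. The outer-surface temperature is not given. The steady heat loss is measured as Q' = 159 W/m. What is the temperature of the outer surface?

Sum the resistances:
  R'_titanium = ln(0.257/0.232)/(2πk) = 0.1023/(2π·18.1) = 8.999×10^-4 m·K/W
  R'_diatomaceous earth = ln(0.579/0.257)/(2πk) = 0.8122/(2π·0.0843) = 1.533 m·K/W
  R'_perlite = ln(0.659/0.579)/(2πk) = 0.1294/(2π·0.0541) = 0.3807 m·K/W
ΣR = 1.915 m·K/W
ΔT = Q'·ΣR = 159 × 1.915 = 304.5 K
Heat flows outward, so T_out = T_in − ΔT = 326 − 304.5 = 21.5 °C

T_out = 21.5 °C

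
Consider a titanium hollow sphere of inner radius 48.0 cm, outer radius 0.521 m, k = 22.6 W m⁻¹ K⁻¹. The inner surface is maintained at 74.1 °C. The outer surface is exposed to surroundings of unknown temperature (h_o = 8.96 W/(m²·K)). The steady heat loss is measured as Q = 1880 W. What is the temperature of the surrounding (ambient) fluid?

Sum the resistances:
  R_titanium = (1/0.480 − 1/0.521)/(4πk) = 0.1639/(4π·22.6) = 5.773×10^-4 K/W
  R_conv,out = 1/(4πr²h) = 1/(4π·0.521²·8.96) = 0.03272 K/W
ΣR = 0.03330 K/W
ΔT = Q·ΣR = 1880 × 0.03330 = 62.60 K
Heat flows outward, so T_out = T_in − ΔT = 74.1 − 62.60 = 11.5 °C

T_out = 11.5 °C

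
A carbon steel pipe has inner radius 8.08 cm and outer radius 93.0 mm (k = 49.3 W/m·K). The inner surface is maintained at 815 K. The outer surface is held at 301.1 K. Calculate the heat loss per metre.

Q' = 2πk·ΔT/ln(r₂/r₁) = 2π × 49.3 × 513.9 / ln(0.0930/0.0808) = 1.13×10^6 W/m

Q' = 1130 kW/m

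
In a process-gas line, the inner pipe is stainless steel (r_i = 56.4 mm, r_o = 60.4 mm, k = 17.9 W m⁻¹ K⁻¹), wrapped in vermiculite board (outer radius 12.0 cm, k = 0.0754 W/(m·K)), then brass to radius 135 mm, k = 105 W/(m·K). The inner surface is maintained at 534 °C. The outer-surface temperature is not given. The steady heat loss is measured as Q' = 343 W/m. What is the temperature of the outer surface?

Series resistances:
  R'_stainless steel = ln(0.0604/0.0564)/(2πk) = 0.06852/(2π·17.9) = 6.092×10^-4 m·K/W
  R'_vermiculite board = ln(0.120/0.0604)/(2πk) = 0.6865/(2π·0.0754) = 1.449 m·K/W
  R'_brass = ln(0.135/0.120)/(2πk) = 0.1178/(2π·105) = 1.785×10^-4 m·K/W
ΣR = 1.450 m·K/W
ΔT = Q'·ΣR = 343 × 1.450 = 497.3 K
Heat flows outward, so T_out = T_in − ΔT = 534 − 497.3 = 36.7 °C

T_out = 36.7 °C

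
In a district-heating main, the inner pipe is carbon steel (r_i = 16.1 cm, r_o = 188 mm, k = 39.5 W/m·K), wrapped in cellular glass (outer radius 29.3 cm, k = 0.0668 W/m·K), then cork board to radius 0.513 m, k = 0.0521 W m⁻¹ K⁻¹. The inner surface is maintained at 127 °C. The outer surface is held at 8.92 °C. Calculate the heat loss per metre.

Q' = 42.6 W/m

Series thermal resistances, inner to outer:
  R'_carbon steel = ln(0.188/0.161)/(2πk) = 0.1550/(2π·39.5) = 6.247×10^-4 m·K/W
  R'_cellular glass = ln(0.293/0.188)/(2πk) = 0.4437/(2π·0.0668) = 1.057 m·K/W
  R'_cork board = ln(0.513/0.293)/(2πk) = 0.5601/(2π·0.0521) = 1.711 m·K/W
ΣR = 6.247×10^-4 + 1.057 + 1.711 = 2.769 m·K/W
Q' = ΔT/ΣR = (127 °C − 8.92 °C)/2.769 = 42.6 W/m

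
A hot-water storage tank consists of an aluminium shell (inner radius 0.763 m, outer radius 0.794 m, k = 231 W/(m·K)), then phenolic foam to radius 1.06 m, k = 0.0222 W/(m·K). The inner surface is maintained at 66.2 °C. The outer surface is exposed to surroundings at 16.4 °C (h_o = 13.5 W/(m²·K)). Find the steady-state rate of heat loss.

Q = 43.8 W

Series thermal resistances, inner to outer:
  R_aluminium = (1/0.763 − 1/0.794)/(4πk) = 0.05117/(4π·231) = 1.763×10^-5 K/W
  R_phenolic foam = (1/0.794 − 1/1.06)/(4πk) = 0.3160/(4π·0.0222) = 1.133 K/W
  R_conv,out = 1/(4πr²h) = 1/(4π·1.06²·13.5) = 0.005246 K/W
ΣR = 1.763×10^-5 + 1.133 + 0.005246 = 1.138 K/W
Q = ΔT/ΣR = (66.2 °C − 16.4 °C)/1.138 = 43.8 W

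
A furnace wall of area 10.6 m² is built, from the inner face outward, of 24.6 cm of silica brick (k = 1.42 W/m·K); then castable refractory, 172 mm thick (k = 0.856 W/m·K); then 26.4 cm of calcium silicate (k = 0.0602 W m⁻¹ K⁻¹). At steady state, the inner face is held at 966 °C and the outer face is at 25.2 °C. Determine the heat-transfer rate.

Series thermal resistances, inner to outer:
  R_silica brick = L/(kA) = 0.246/(1.42·10.6) = 0.01634 K/W
  R_castable refractory = L/(kA) = 0.172/(0.856·10.6) = 0.01896 K/W
  R_calcium silicate = L/(kA) = 0.264/(0.0602·10.6) = 0.4137 K/W
ΣR = 0.01634 + 0.01896 + 0.4137 = 0.4490 K/W
Q = ΔT/ΣR = (966 °C − 25.2 °C)/0.4490 = 2100 W

Q = 2.10 kW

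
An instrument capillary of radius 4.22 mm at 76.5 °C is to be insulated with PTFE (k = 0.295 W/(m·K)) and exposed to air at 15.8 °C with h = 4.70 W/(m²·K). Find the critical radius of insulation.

For a cylinder, r_cr = k_ins/h = 0.295/4.70 = 0.0628 m = 6.28 cm

r_cr = 6.28 cm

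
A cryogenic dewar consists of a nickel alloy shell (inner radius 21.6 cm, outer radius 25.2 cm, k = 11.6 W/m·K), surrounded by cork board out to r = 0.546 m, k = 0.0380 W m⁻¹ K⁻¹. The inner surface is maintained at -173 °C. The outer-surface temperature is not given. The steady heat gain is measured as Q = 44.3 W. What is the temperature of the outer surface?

Sum the resistances:
  R_nickel alloy = (1/0.216 − 1/0.252)/(4πk) = 0.6614/(4π·11.6) = 0.004537 K/W
  R_cork board = (1/0.252 − 1/0.546)/(4πk) = 2.137/(4π·0.0380) = 4.475 K/W
ΣR = 4.479 K/W
ΔT = Q·ΣR = 44.3 × 4.479 = 198.4 K
Heat flows inward, so T_out = T_in + ΔT = -173 + 198.4 = 25.4 °C

T_out = 25.4 °C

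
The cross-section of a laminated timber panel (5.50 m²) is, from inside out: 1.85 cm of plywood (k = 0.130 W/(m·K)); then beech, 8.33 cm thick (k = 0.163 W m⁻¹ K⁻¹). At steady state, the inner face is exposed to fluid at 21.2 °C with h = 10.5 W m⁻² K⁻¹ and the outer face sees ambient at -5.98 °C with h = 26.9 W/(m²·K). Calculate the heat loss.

Resistance network (inner→outer):
  R_conv,in = 1/(hA) = 1/(10.5·5.50) = 0.01732 K/W
  R_plywood = L/(kA) = 0.0185/(0.130·5.50) = 0.02587 K/W
  R_beech = L/(kA) = 0.0833/(0.163·5.50) = 0.09292 K/W
  R_conv,out = 1/(hA) = 1/(26.9·5.50) = 0.006759 K/W
ΣR = 0.01732 + 0.02587 + 0.09292 + 0.006759 = 0.1429 K/W
Q = ΔT/ΣR = (21.2 °C − -5.98 °C)/0.1429 = 190 W

Q = 190 W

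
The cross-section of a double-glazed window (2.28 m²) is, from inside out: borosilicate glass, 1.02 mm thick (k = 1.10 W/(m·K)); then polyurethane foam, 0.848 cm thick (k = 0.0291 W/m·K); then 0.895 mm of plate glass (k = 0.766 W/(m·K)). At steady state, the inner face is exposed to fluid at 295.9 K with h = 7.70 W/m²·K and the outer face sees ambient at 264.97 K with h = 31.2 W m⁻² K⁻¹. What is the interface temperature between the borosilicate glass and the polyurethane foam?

Resistance network (inner→outer):
  R_conv,in = 1/(hA) = 1/(7.70·2.28) = 0.05696 K/W
  R_borosilicate glass = L/(kA) = 0.00102/(1.10·2.28) = 4.067×10^-4 K/W
  R_polyurethane foam = L/(kA) = 0.00848/(0.0291·2.28) = 0.1278 K/W
  R_plate glass = L/(kA) = 8.95×10^-4/(0.766·2.28) = 5.125×10^-4 K/W
  R_conv,out = 1/(hA) = 1/(31.2·2.28) = 0.01406 K/W
ΣR = 0.05696 + 4.067×10^-4 + 0.1278 + 5.125×10^-4 + 0.01406 = 0.1997 K/W
Q = ΔT/ΣR = (295.9 K − 264.97 K)/0.1997 = 154.9 W
From the inner boundary to the borosilicate glass/polyurethane foam interface, ΣR_partial = 0.05737 K/W.
T_interface = T_in − Q·ΣR_partial = 295.9 K − (154.9)(0.05737) = 287.0 K

T = 287.0 K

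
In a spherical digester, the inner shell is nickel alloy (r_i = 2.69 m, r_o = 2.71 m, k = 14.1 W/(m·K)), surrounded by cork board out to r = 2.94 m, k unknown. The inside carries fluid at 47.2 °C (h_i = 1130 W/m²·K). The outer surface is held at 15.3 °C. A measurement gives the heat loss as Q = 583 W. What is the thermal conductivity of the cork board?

k = 0.0420 W/m·K

ΣR = ΔT/Q = |47.2 − 15.3|/583 = 0.05472 K/W
Known resistances:
  R_conv,in = 1/(4πr²h) = 1/(4π·2.69²·1130) = 9.732×10^-6 K/W
  R_nickel alloy = (1/2.69 − 1/2.71)/(4πk) = 0.002744/(4π·14.1) = 1.548×10^-5 K/W
R_cork board = ΣR − ΣR_known = 0.05472 − 2.521×10^-5 = 0.05469 K/W
(1/r₁−1/r₂)/(4πk) = 0.05469 ⇒ k = 0.02887/(4π·0.05469) = 0.0420 W/m·K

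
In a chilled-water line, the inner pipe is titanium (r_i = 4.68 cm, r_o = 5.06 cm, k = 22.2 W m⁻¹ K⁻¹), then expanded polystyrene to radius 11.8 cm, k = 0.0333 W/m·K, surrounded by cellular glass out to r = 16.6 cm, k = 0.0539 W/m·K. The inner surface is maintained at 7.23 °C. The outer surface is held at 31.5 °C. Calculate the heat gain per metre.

Q' = 4.80 W/m

Series thermal resistances, inner to outer:
  R'_titanium = ln(0.0506/0.0468)/(2πk) = 0.07807/(2π·22.2) = 5.597×10^-4 m·K/W
  R'_expanded polystyrene = ln(0.118/0.0506)/(2πk) = 0.8467/(2π·0.0333) = 4.047 m·K/W
  R'_cellular glass = ln(0.166/0.118)/(2πk) = 0.3413/(2π·0.0539) = 1.008 m·K/W
ΣR = 5.597×10^-4 + 4.047 + 1.008 = 5.056 m·K/W
Q' = ΔT/ΣR = (7.23 °C − 31.5 °C)/5.056 = -4.80 W/m
(Negative Q' ⇒ heat flows inward; heat gain = 4.80 W/m.)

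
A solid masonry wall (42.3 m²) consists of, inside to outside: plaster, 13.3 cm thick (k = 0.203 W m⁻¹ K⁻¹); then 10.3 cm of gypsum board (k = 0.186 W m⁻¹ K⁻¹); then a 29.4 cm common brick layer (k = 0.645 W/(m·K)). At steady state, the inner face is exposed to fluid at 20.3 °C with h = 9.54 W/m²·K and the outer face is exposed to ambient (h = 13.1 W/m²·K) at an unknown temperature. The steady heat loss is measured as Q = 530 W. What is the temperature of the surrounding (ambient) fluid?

T_out = -2.83 °C

Sum the resistances:
  R_conv,in = 1/(hA) = 1/(9.54·42.3) = 0.002478 K/W
  R_plaster = L/(kA) = 0.133/(0.203·42.3) = 0.01549 K/W
  R_gypsum board = L/(kA) = 0.103/(0.186·42.3) = 0.01309 K/W
  R_common brick = L/(kA) = 0.294/(0.645·42.3) = 0.01078 K/W
  R_conv,out = 1/(hA) = 1/(13.1·42.3) = 0.001805 K/W
ΣR = 0.04364 K/W
ΔT = Q·ΣR = 530 × 0.04364 = 23.13 K
Heat flows outward, so T_out = T_in − ΔT = 20.3 − 23.13 = -2.83 °C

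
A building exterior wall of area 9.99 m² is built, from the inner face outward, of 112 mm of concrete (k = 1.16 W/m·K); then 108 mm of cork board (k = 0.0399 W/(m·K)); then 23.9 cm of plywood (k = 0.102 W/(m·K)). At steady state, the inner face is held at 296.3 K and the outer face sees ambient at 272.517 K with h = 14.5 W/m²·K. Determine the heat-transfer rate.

Treat each layer as a resistance in series:
  R_concrete = L/(kA) = 0.112/(1.16·9.99) = 0.009665 K/W
  R_cork board = L/(kA) = 0.108/(0.0399·9.99) = 0.2709 K/W
  R_plywood = L/(kA) = 0.239/(0.102·9.99) = 0.2345 K/W
  R_conv,out = 1/(hA) = 1/(14.5·9.99) = 0.006903 K/W
ΣR = 0.009665 + 0.2709 + 0.2345 + 0.006903 = 0.5220 K/W
Q = ΔT/ΣR = (296.3 K − 272.517 K)/0.5220 = 45.6 W

Q = 45.6 W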